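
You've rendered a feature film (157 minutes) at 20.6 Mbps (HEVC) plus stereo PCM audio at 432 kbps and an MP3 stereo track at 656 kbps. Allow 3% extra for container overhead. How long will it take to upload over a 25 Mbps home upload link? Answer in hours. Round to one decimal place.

157 min = 9420 s
Audio total: 432 + 656 = 1088 kbps = 1.088 Mbps.
Total bitrate: 21.688 Mbps.
File: 21.688 Mbps × 9420 s = 204301.0 Mb.
With 3% container overhead: ×1.03. → 210430.0 Mb.
At 25 Mbps: 210430.0 / 25 = 8417.2 s ≈ 2.34 hours.

2.3 hours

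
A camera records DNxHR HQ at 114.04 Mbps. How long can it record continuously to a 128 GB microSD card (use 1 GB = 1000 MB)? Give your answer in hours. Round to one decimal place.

2.5 hours

Capacity: 128 GB = 1,024,000 Mb.
Recording time: 1,024,000 / 114.040 = 8,979 s ≈ 2.49 hours.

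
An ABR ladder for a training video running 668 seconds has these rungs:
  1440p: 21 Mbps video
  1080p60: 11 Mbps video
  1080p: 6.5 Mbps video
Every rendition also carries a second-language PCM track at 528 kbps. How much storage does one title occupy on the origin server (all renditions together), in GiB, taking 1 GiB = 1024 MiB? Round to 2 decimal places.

3.12 GiB

Audio: 528 kbps = 0.528 Mbps.
Sum of rendition bitrates: (21+0.528) + (11+0.528) + (6.5+0.528) = 40.084 Mbps.
× 668 s = 26,776 Mb = 3,347 MB = 3.117 GiB.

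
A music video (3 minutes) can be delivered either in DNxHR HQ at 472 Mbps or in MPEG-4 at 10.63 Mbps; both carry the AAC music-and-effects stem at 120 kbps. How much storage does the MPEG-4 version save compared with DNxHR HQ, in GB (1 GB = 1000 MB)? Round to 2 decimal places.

10.38 GB

3 min = 180 s
Audio: 120 kbps = 0.120 Mbps.
DNxHR HQ: 472.120 Mbps × 180 s = 84981.6 Mb = 10.623 GB.
MPEG-4: 10.750 Mbps × 180 s = 1935.0 Mb = 0.242 GB.
Saving: 10.623 − 0.242 = 10.381 GB.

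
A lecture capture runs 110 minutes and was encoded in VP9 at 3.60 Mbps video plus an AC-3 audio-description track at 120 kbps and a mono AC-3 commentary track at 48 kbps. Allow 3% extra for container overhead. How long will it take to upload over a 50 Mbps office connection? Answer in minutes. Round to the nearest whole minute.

110 min = 6600 s
Audio total: 120 + 48 = 168 kbps = 0.168 Mbps.
Total bitrate: 3.768 Mbps.
File: 3.768 Mbps × 6600 s = 24868.8 Mb.
With 3% container overhead: ×1.03. → 25614.9 Mb.
At 50 Mbps: 25614.9 / 50 = 512.3 s ≈ 8.54 minutes.

9 minutes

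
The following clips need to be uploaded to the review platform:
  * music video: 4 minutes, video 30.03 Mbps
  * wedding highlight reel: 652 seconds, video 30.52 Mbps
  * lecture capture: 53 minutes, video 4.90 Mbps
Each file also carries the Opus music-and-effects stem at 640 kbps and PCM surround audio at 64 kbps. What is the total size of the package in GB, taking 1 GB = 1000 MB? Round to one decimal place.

Audio total: 640 + 64 = 704 kbps = 0.704 Mbps.
music video: 30.734 Mbps × 240 s = 7376.2 Mb
wedding highlight reel: 31.224 Mbps × 652 s = 20358.0 Mb
lecture capture: 5.604 Mbps × 3180 s = 17820.7 Mb
Total: 45554.9 Mb = 5694.4 MB.
= 5.694 GB.

5.7 GB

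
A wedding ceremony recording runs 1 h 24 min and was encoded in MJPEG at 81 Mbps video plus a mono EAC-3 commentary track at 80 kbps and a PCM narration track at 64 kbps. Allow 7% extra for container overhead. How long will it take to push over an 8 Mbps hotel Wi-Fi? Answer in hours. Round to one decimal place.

1 h 24 min = 84 min = 5040 s
Audio total: 80 + 64 = 144 kbps = 0.144 Mbps.
Total bitrate: 81.144 Mbps.
File: 81.144 Mbps × 5040 s = 408965.8 Mb.
With 7% container overhead: ×1.07. → 437593.4 Mb.
At 8 Mbps: 437593.4 / 8 = 54699.2 s ≈ 15.2 hours.

15.2 hours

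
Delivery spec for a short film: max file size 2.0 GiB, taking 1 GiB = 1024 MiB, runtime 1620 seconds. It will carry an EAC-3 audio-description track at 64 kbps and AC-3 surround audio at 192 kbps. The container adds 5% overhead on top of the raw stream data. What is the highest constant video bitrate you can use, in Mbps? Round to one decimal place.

Budget: 2.0 GiB = 17179.9 Mb.
Stream payload after overhead: 17179.9 / 1.05 = 16361.8 Mb.
Total bitrate budget: 16361.8 Mb / 1620 s = 10.100 Mbps.
Audio total: 64 + 192 = 256 kbps = 0.256 Mbps.
Video: 10.100 − 0.256 = 9.844 Mbps.

9.8 Mbps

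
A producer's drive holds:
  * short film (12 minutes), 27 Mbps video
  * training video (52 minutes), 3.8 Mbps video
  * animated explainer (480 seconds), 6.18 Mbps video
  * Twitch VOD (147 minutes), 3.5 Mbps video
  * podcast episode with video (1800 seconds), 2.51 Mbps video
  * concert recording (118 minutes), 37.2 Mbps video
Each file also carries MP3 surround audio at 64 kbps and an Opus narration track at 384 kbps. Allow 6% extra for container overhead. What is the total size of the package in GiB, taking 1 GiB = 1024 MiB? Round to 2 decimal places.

42.31 GiB

Audio total: 64 + 384 = 448 kbps = 0.448 Mbps.
short film: 27.448 Mbps × 720 s × 1.06 = 20948.3 Mb
training video: 4.248 Mbps × 3120 s × 1.06 = 14049.0 Mb
animated explainer: 6.628 Mbps × 480 s × 1.06 = 3372.3 Mb
Twitch VOD: 3.948 Mbps × 8820 s × 1.06 = 36910.6 Mb
podcast episode with video: 2.958 Mbps × 1800 s × 1.06 = 5643.9 Mb
concert recording: 37.648 Mbps × 7080 s × 1.06 = 282540.7 Mb
Total: 363464.8 Mb = 45433.1 MB.
= 42.31 GiB.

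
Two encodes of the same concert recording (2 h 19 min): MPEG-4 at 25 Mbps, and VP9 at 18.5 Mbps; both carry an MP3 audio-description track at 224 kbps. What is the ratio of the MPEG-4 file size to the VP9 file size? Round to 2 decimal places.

1.35

2 h 19 min = 139 min = 8340 s
Audio: 224 kbps = 0.224 Mbps.
MPEG-4: 25.224 Mbps × 8340 s = 210368.2 Mb = 26.296 GB.
VP9: 18.724 Mbps × 8340 s = 156158.2 Mb = 19.520 GB.
Ratio: 26.296 / 19.520 = 1.347.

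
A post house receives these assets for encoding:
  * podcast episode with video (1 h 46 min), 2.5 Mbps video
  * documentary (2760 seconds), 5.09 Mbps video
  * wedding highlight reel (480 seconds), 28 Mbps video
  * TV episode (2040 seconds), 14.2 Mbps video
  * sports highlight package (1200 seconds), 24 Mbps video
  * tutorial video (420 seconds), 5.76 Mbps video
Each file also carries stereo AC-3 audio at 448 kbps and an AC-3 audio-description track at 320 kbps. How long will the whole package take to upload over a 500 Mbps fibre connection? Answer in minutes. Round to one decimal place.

3.8 minutes

Audio total: 448 + 320 = 768 kbps = 0.768 Mbps.
podcast episode with video: 3.268 Mbps × 6360 s = 20784.5 Mb
documentary: 5.858 Mbps × 2760 s = 16168.1 Mb
wedding highlight reel: 28.768 Mbps × 480 s = 13808.6 Mb
TV episode: 14.968 Mbps × 2040 s = 30534.7 Mb
sports highlight package: 24.768 Mbps × 1200 s = 29721.6 Mb
tutorial video: 6.528 Mbps × 420 s = 2741.8 Mb
Total: 113759.3 Mb = 14219.9 MB.
At 500 Mbps: 113759.3 / 500 = 228 s ≈ 3.79 minutes.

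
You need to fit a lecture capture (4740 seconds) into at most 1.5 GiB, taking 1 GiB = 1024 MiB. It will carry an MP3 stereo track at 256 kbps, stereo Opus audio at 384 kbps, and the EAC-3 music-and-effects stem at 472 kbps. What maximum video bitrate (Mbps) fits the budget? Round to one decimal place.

Budget: 1.5 GiB = 12884.9 Mb.
Total bitrate budget: 12884.9 Mb / 4740 s = 2.718 Mbps.
Audio total: 256 + 384 + 472 = 1112 kbps = 1.112 Mbps.
Video: 2.718 − 1.112 = 1.606 Mbps.

1.6 Mbps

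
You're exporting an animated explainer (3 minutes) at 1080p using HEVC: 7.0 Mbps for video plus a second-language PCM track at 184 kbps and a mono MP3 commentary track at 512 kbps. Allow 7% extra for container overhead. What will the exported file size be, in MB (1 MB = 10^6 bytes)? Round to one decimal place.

3 min = 180 s
Audio total: 184 + 512 = 696 kbps = 0.696 Mbps.
Total bitrate: 7.0 + 0.696 = 7.696 Mbps.
Stream data: 7.696 Mbps × 180 s = 1385.3 Mb.
With 7% container overhead: ×1.07.
1,482 Mb ÷ 8 = 185.3 MB → 185.3 MB.

185.3 MB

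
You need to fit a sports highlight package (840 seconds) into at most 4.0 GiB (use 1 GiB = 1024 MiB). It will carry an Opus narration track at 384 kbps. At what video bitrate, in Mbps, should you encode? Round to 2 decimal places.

Budget: 4.0 GiB = 34359.7 Mb.
Total bitrate budget: 34359.7 Mb / 840 s = 40.904 Mbps.
Audio: 384 kbps = 0.384 Mbps.
Video: 40.904 − 0.384 = 40.520 Mbps.

40.52 Mbps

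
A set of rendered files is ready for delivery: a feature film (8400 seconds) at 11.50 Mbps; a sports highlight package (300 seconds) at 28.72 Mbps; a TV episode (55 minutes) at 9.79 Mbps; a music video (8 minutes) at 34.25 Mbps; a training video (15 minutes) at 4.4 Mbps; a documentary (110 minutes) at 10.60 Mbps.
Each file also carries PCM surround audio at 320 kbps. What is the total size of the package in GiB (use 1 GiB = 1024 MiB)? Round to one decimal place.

27.3 GiB

Audio: 320 kbps = 0.320 Mbps.
feature film: 11.820 Mbps × 8400 s = 99288.0 Mb
sports highlight package: 29.040 Mbps × 300 s = 8712.0 Mb
TV episode: 10.110 Mbps × 3300 s = 33363.0 Mb
music video: 34.570 Mbps × 480 s = 16593.6 Mb
training video: 4.720 Mbps × 900 s = 4248.0 Mb
documentary: 10.920 Mbps × 6600 s = 72072.0 Mb
Total: 234276.6 Mb = 29284.6 MB.
= 27.27 GiB.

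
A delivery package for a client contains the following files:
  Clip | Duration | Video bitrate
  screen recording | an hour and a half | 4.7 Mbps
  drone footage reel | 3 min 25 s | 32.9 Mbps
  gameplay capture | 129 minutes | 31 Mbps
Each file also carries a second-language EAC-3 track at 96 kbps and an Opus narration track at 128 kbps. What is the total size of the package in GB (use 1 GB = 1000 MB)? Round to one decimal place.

Audio total: 96 + 128 = 224 kbps = 0.224 Mbps.
screen recording: 4.924 Mbps × 5400 s = 26589.6 Mb
drone footage reel: 33.124 Mbps × 205 s = 6790.4 Mb
gameplay capture: 31.224 Mbps × 7740 s = 241673.8 Mb
Total: 275053.8 Mb = 34381.7 MB.
= 34.38 GB.

34.4 GB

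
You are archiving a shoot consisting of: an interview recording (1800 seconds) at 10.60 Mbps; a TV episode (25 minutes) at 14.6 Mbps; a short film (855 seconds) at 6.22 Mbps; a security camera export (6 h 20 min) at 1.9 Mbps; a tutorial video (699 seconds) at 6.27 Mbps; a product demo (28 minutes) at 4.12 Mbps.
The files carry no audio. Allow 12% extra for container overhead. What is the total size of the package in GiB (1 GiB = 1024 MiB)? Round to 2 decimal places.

interview recording: 10.600 Mbps × 1800 s × 1.12 = 21369.6 Mb
TV episode: 14.600 Mbps × 1500 s × 1.12 = 24528.0 Mb
short film: 6.220 Mbps × 855 s × 1.12 = 5956.3 Mb
security camera export: 1.900 Mbps × 22800 s × 1.12 = 48518.4 Mb
tutorial video: 6.270 Mbps × 699 s × 1.12 = 4908.7 Mb
product demo: 4.120 Mbps × 1680 s × 1.12 = 7752.2 Mb
Total: 113033.1 Mb = 14129.1 MB.
= 13.16 GiB.

13.16 GiB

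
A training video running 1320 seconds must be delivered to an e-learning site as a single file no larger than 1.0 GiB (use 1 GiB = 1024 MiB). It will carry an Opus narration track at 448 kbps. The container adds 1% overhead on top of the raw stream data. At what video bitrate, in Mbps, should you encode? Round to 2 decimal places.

Budget: 1.0 GiB = 8589.9 Mb.
Stream payload after overhead: 8589.9 / 1.01 = 8504.9 Mb.
Total bitrate budget: 8504.9 Mb / 1320 s = 6.443 Mbps.
Audio: 448 kbps = 0.448 Mbps.
Video: 6.443 − 0.448 = 5.995 Mbps.

6.00 Mbps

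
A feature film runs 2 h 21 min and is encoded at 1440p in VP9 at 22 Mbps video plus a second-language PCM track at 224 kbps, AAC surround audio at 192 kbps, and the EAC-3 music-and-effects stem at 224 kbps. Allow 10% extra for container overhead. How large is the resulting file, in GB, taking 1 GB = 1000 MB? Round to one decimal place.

2 h 21 min = 141 min = 8460 s
Audio total: 224 + 192 + 224 = 640 kbps = 0.640 Mbps.
Total bitrate: 22 + 0.640 = 22.640 Mbps.
Stream data: 22.640 Mbps × 8460 s = 191534.4 Mb.
With 10% container overhead: ×1.10.
210,688 Mb ÷ 8 = 26,336 MB → 26.34 GB.

26.3 GB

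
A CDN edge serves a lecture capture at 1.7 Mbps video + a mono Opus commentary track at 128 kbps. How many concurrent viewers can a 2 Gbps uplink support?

1094

Audio: 128 kbps = 0.128 Mbps.
Per-viewer media rate: 1.828 Mbps.
2 Gbps = 2,000 Mbps; 2,000 / 1.828 = 1094.09 → 1094 viewers.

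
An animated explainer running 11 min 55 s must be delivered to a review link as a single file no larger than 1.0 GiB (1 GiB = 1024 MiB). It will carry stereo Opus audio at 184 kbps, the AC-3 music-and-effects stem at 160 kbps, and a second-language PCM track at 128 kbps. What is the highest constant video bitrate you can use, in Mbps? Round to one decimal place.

Budget: 1.0 GiB = 8589.9 Mb.
11 min 55 s = 715 s
Total bitrate budget: 8589.9 Mb / 715 s = 12.014 Mbps.
Audio total: 184 + 160 + 128 = 472 kbps = 0.472 Mbps.
Video: 12.014 − 0.472 = 11.542 Mbps.

11.5 Mbps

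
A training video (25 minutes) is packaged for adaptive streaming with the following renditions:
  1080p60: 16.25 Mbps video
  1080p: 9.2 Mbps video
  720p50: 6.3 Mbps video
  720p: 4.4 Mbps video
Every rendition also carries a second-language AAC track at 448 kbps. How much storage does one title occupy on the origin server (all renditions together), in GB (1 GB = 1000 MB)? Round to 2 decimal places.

25 min = 1500 s
Audio: 448 kbps = 0.448 Mbps.
Sum of rendition bitrates: (16.25+0.448) + (9.2+0.448) + (6.3+0.448) + (4.4+0.448) = 37.942 Mbps.
× 1500 s = 56,913 Mb = 7,114 MB = 7.114 GB.

7.11 GB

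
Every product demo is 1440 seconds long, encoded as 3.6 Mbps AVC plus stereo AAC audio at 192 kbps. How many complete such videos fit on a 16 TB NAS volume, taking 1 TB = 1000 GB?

23441

Audio: 192 kbps = 0.192 Mbps.
Total bitrate: 3.792 Mbps.
Per item: 3.792 Mbps × 1440 s = 5,460 Mb = 682.6 MB.
Capacity: 16 TB = 128,000,000 Mb; 23441.16 items → 23441 complete.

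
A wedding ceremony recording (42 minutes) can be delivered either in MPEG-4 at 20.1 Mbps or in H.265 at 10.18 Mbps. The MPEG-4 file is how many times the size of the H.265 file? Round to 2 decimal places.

1.97

42 min = 2520 s
MPEG-4: 20.100 Mbps × 2520 s = 50652.0 Mb = 5.897 GiB.
H.265: 10.180 Mbps × 2520 s = 25653.6 Mb = 2.986 GiB.
Ratio: 5.897 / 2.986 = 1.974.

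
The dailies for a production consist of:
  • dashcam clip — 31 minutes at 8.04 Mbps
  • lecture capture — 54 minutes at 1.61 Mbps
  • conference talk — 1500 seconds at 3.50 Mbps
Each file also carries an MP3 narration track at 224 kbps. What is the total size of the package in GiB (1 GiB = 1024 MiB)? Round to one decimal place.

Audio: 224 kbps = 0.224 Mbps.
dashcam clip: 8.264 Mbps × 1860 s = 15371.0 Mb
lecture capture: 1.834 Mbps × 3240 s = 5942.2 Mb
conference talk: 3.724 Mbps × 1500 s = 5586.0 Mb
Total: 26899.2 Mb = 3362.4 MB.
= 3.131 GiB.

3.1 GiB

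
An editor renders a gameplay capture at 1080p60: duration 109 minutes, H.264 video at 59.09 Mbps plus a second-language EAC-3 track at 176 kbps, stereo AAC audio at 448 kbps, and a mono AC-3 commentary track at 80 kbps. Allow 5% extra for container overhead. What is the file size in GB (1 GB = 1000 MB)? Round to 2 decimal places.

109 min = 6540 s
Audio total: 176 + 448 + 80 = 704 kbps = 0.704 Mbps.
Total bitrate: 59.09 + 0.704 = 59.794 Mbps.
Stream data: 59.794 Mbps × 6540 s = 391052.8 Mb.
With 5% container overhead: ×1.05.
410,605 Mb ÷ 8 = 51,326 MB → 51.33 GB.

51.33 GB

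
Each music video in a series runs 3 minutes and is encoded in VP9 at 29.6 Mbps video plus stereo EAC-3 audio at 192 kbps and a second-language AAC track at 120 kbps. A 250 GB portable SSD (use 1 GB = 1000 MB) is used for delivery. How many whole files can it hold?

371

3 min = 180 s
Audio total: 192 + 120 = 312 kbps = 0.312 Mbps.
Total bitrate: 29.912 Mbps.
Per item: 29.912 Mbps × 180 s = 5,384 Mb = 673.0 MB.
Capacity: 250 GB = 2,000,000 Mb; 371.46 items → 371 complete.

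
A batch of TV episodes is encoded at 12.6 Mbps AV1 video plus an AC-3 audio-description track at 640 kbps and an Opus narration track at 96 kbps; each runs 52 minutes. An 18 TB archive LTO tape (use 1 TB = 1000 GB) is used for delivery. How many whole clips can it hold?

52 min = 3120 s
Audio total: 640 + 96 = 736 kbps = 0.736 Mbps.
Total bitrate: 13.336 Mbps.
Per item: 13.336 Mbps × 3120 s = 41,608 Mb = 5,201 MB.
Capacity: 18 TB = 144,000,000 Mb; 3460.85 items → 3460 complete.

3460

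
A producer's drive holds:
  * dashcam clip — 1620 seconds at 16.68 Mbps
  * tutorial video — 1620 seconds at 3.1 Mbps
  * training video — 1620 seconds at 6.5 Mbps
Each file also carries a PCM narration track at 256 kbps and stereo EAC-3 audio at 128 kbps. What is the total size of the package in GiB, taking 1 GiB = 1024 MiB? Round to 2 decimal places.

Audio total: 256 + 128 = 384 kbps = 0.384 Mbps.
dashcam clip: 17.064 Mbps × 1620 s = 27643.7 Mb
tutorial video: 3.484 Mbps × 1620 s = 5644.1 Mb
training video: 6.884 Mbps × 1620 s = 11152.1 Mb
Total: 44439.8 Mb = 5555.0 MB.
= 5.173 GiB.

5.17 GiB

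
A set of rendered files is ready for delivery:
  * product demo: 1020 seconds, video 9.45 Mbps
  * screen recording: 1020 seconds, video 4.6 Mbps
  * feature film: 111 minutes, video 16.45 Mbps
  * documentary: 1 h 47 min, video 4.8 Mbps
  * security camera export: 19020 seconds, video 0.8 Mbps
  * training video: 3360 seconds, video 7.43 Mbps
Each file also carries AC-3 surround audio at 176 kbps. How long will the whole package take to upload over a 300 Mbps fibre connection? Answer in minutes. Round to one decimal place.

Audio: 176 kbps = 0.176 Mbps.
product demo: 9.626 Mbps × 1020 s = 9818.5 Mb
screen recording: 4.776 Mbps × 1020 s = 4871.5 Mb
feature film: 16.626 Mbps × 6660 s = 110729.2 Mb
documentary: 4.976 Mbps × 6420 s = 31945.9 Mb
security camera export: 0.976 Mbps × 19020 s = 18563.5 Mb
training video: 7.606 Mbps × 3360 s = 25556.2 Mb
Total: 201484.8 Mb = 25185.6 MB.
At 300 Mbps: 201484.8 / 300 = 672 s ≈ 11.2 minutes.

11.2 minutes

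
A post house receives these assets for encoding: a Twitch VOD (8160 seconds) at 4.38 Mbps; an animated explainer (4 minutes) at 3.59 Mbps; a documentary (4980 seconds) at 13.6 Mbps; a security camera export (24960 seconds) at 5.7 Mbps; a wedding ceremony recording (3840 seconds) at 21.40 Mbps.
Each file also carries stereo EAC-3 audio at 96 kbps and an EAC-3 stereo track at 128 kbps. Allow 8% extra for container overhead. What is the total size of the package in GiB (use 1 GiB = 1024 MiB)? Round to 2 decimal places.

42.52 GiB

Audio total: 96 + 128 = 224 kbps = 0.224 Mbps.
Twitch VOD: 4.604 Mbps × 8160 s × 1.08 = 40574.1 Mb
animated explainer: 3.814 Mbps × 240 s × 1.08 = 988.6 Mb
documentary: 13.824 Mbps × 4980 s × 1.08 = 74351.0 Mb
security camera export: 5.924 Mbps × 24960 s × 1.08 = 159692.1 Mb
wedding ceremony recording: 21.624 Mbps × 3840 s × 1.08 = 89679.1 Mb
Total: 365284.9 Mb = 45660.6 MB.
= 42.52 GiB.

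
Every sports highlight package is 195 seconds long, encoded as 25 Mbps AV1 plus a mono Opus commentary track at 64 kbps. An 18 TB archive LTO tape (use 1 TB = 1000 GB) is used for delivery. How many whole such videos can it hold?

29463

Audio: 64 kbps = 0.064 Mbps.
Total bitrate: 25.064 Mbps.
Per item: 25.064 Mbps × 195 s = 4,887 Mb = 610.9 MB.
Capacity: 18 TB = 144,000,000 Mb; 29463.04 items → 29463 complete.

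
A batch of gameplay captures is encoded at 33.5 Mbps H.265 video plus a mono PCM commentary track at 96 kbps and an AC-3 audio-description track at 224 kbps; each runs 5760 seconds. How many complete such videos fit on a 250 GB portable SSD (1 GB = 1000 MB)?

Audio total: 96 + 224 = 320 kbps = 0.320 Mbps.
Total bitrate: 33.820 Mbps.
Per item: 33.820 Mbps × 5760 s = 194,803 Mb = 24,350 MB.
Capacity: 250 GB = 2,000,000 Mb; 10.27 items → 10 complete.

10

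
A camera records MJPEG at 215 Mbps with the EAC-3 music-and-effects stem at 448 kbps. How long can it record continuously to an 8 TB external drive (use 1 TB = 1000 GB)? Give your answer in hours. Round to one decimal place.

Audio: 448 kbps = 0.448 Mbps.
Total bitrate: 215 + 0.448 = 215.448 Mbps.
Capacity: 8 TB = 64,000,000 Mb.
Recording time: 64,000,000 / 215.448 = 297,055 s ≈ 82.5 hours.

82.5 hours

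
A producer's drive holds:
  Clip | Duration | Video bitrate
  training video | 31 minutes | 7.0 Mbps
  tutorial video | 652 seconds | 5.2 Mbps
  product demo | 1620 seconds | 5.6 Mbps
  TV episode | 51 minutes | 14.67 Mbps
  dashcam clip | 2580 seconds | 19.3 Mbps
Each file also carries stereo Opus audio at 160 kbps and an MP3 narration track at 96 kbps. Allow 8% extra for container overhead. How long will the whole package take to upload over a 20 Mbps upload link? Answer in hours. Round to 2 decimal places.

1.84 hours

Audio total: 160 + 96 = 256 kbps = 0.256 Mbps.
training video: 7.256 Mbps × 1860 s × 1.08 = 14575.9 Mb
tutorial video: 5.456 Mbps × 652 s × 1.08 = 3841.9 Mb
product demo: 5.856 Mbps × 1620 s × 1.08 = 10245.7 Mb
TV episode: 14.926 Mbps × 3060 s × 1.08 = 49327.4 Mb
dashcam clip: 19.556 Mbps × 2580 s × 1.08 = 54490.8 Mb
Total: 132481.7 Mb = 16560.2 MB.
At 20 Mbps: 132481.7 / 20 = 6624 s ≈ 1.84 hours.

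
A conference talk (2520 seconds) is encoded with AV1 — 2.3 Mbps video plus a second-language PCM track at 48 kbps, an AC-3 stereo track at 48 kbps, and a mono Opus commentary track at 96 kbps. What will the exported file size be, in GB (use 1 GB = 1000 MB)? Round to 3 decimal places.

0.785 GB

Audio total: 48 + 48 + 96 = 192 kbps = 0.192 Mbps.
Total bitrate: 2.3 + 0.192 = 2.492 Mbps.
Stream data: 2.492 Mbps × 2520 s = 6279.8 Mb.
6,280 Mb ÷ 8 = 785.0 MB → 0.785 GB.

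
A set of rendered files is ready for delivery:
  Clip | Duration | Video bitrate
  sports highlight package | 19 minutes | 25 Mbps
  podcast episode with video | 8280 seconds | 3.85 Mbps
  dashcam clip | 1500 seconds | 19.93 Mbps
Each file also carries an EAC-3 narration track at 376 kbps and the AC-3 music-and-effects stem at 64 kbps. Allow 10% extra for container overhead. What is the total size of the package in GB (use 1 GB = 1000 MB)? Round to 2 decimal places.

13.07 GB

Audio total: 376 + 64 = 440 kbps = 0.440 Mbps.
sports highlight package: 25.440 Mbps × 1140 s × 1.10 = 31901.8 Mb
podcast episode with video: 4.290 Mbps × 8280 s × 1.10 = 39073.3 Mb
dashcam clip: 20.370 Mbps × 1500 s × 1.10 = 33610.5 Mb
Total: 104585.6 Mb = 13073.2 MB.
= 13.07 GB.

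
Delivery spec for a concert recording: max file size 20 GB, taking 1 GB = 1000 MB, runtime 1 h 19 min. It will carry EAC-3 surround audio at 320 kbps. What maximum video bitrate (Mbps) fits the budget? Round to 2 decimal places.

Budget: 20 GB = 160000.0 Mb.
1 h 19 min = 79 min = 4740 s
Total bitrate budget: 160000.0 Mb / 4740 s = 33.755 Mbps.
Audio: 320 kbps = 0.320 Mbps.
Video: 33.755 − 0.320 = 33.435 Mbps.

33.44 Mbps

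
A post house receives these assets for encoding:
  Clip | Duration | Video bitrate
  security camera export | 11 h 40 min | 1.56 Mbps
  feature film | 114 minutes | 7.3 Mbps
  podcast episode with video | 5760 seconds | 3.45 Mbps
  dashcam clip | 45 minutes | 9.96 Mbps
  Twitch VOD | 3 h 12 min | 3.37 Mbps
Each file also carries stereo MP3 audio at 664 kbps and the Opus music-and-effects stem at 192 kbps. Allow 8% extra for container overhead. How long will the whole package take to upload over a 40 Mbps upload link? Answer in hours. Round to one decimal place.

1.9 hours

Audio total: 664 + 192 = 856 kbps = 0.856 Mbps.
security camera export: 2.416 Mbps × 42000 s × 1.08 = 109589.8 Mb
feature film: 8.156 Mbps × 6840 s × 1.08 = 60250.0 Mb
podcast episode with video: 4.306 Mbps × 5760 s × 1.08 = 26786.8 Mb
dashcam clip: 10.816 Mbps × 2700 s × 1.08 = 31539.5 Mb
Twitch VOD: 4.226 Mbps × 11520 s × 1.08 = 52578.2 Mb
Total: 280744.2 Mb = 35093.0 MB.
At 40 Mbps: 280744.2 / 40 = 7019 s ≈ 1.95 hours.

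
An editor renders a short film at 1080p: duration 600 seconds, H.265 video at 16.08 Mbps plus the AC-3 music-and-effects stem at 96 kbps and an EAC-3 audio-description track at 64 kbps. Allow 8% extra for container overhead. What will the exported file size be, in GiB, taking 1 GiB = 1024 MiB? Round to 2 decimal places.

Audio total: 96 + 64 = 160 kbps = 0.160 Mbps.
Total bitrate: 16.08 + 0.160 = 16.240 Mbps.
Stream data: 16.240 Mbps × 600 s = 9744.0 Mb.
With 8% container overhead: ×1.08.
10,524 Mb = 1,315,440,000 bytes ÷ 1,073,741,824 = 1.225 GiB.

1.23 GiB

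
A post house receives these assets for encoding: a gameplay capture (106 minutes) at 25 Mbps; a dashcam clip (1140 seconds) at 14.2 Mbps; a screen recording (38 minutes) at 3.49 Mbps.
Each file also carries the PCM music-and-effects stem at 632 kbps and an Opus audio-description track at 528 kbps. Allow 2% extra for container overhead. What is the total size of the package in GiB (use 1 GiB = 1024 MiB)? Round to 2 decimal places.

Audio total: 632 + 528 = 1160 kbps = 1.160 Mbps.
gameplay capture: 26.160 Mbps × 6360 s × 1.02 = 169705.2 Mb
dashcam clip: 15.360 Mbps × 1140 s × 1.02 = 17860.6 Mb
screen recording: 4.650 Mbps × 2280 s × 1.02 = 10814.0 Mb
Total: 198379.8 Mb = 24797.5 MB.
= 23.09 GiB.

23.09 GiB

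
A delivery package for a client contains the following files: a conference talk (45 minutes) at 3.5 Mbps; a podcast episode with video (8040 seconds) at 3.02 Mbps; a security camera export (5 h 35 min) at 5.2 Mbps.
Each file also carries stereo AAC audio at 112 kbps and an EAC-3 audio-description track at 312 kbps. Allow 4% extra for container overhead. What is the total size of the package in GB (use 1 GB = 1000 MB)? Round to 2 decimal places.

Audio total: 112 + 312 = 424 kbps = 0.424 Mbps.
conference talk: 3.924 Mbps × 2700 s × 1.04 = 11018.6 Mb
podcast episode with video: 3.444 Mbps × 8040 s × 1.04 = 28797.4 Mb
security camera export: 5.624 Mbps × 20100 s × 1.04 = 117564.1 Mb
Total: 157380.0 Mb = 19672.5 MB.
= 19.67 GB.

19.67 GB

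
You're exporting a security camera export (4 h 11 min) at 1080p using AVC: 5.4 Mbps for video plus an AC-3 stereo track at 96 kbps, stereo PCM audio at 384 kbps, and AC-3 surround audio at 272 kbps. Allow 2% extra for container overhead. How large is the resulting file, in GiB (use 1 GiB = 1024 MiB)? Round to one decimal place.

4 h 11 min = 251 min = 15060 s
Audio total: 96 + 384 + 272 = 752 kbps = 0.752 Mbps.
Total bitrate: 5.4 + 0.752 = 6.152 Mbps.
Stream data: 6.152 Mbps × 15060 s = 92649.1 Mb.
With 2% container overhead: ×1.02.
94,502 Mb = 11,812,762,800 bytes ÷ 1,073,741,824 = 11.00 GiB.

11.0 GiB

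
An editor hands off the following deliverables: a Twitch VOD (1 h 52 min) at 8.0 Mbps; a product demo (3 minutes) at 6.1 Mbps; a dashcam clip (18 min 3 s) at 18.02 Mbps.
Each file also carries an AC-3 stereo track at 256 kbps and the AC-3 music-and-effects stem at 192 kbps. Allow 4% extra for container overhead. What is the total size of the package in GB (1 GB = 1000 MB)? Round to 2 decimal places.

10.13 GB

Audio total: 256 + 192 = 448 kbps = 0.448 Mbps.
Twitch VOD: 8.448 Mbps × 6720 s × 1.04 = 59041.4 Mb
product demo: 6.548 Mbps × 180 s × 1.04 = 1225.8 Mb
dashcam clip: 18.468 Mbps × 1083 s × 1.04 = 20800.9 Mb
Total: 81068.0 Mb = 10133.5 MB.
= 10.13 GB.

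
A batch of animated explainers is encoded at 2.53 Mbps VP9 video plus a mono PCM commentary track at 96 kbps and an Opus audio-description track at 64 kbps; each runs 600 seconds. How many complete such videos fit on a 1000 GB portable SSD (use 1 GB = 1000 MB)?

4956

Audio total: 96 + 64 = 160 kbps = 0.160 Mbps.
Total bitrate: 2.690 Mbps.
Per item: 2.690 Mbps × 600 s = 1,614 Mb = 201.8 MB.
Capacity: 1000 GB = 8,000,000 Mb; 4956.63 items → 4956 complete.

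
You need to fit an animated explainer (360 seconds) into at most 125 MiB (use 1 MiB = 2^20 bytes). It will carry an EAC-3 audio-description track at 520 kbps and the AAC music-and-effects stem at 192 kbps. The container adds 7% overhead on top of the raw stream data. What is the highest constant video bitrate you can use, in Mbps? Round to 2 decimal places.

Budget: 125 MiB = 1048.6 Mb.
Stream payload after overhead: 1048.6 / 1.07 = 980.0 Mb.
Total bitrate budget: 980.0 Mb / 360 s = 2.722 Mbps.
Audio total: 520 + 192 = 712 kbps = 0.712 Mbps.
Video: 2.722 − 0.712 = 2.010 Mbps.

2.01 Mbps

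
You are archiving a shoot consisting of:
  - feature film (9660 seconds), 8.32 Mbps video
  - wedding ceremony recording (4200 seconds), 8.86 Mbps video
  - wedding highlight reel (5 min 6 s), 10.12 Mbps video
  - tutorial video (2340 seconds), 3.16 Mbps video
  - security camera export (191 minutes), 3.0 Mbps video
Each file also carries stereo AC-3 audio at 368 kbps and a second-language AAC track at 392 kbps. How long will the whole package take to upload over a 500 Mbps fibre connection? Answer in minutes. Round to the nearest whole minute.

Audio total: 368 + 392 = 760 kbps = 0.760 Mbps.
feature film: 9.080 Mbps × 9660 s = 87712.8 Mb
wedding ceremony recording: 9.620 Mbps × 4200 s = 40404.0 Mb
wedding highlight reel: 10.880 Mbps × 306 s = 3329.3 Mb
tutorial video: 3.920 Mbps × 2340 s = 9172.8 Mb
security camera export: 3.760 Mbps × 11460 s = 43089.6 Mb
Total: 183708.5 Mb = 22963.6 MB.
At 500 Mbps: 183708.5 / 500 = 367 s ≈ 6.12 minutes.

6 minutes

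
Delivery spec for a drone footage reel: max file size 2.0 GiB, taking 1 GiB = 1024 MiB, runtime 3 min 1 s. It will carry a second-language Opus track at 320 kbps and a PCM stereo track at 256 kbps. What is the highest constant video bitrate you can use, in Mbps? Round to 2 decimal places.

Budget: 2.0 GiB = 17179.9 Mb.
3 min 1 s = 181 s
Total bitrate budget: 17179.9 Mb / 181 s = 94.916 Mbps.
Audio total: 320 + 256 = 576 kbps = 0.576 Mbps.
Video: 94.916 − 0.576 = 94.340 Mbps.

94.34 Mbps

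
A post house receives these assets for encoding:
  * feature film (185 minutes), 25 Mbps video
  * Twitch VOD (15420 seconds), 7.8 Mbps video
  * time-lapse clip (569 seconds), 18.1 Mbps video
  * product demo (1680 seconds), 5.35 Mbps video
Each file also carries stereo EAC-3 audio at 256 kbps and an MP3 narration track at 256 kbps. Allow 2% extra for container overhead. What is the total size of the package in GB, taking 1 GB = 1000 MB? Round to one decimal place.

Audio total: 256 + 256 = 512 kbps = 0.512 Mbps.
feature film: 25.512 Mbps × 11100 s × 1.02 = 288846.9 Mb
Twitch VOD: 8.312 Mbps × 15420 s × 1.02 = 130734.5 Mb
time-lapse clip: 18.612 Mbps × 569 s × 1.02 = 10802.0 Mb
product demo: 5.862 Mbps × 1680 s × 1.02 = 10045.1 Mb
Total: 440428.5 Mb = 55053.6 MB.
= 55.05 GB.

55.1 GB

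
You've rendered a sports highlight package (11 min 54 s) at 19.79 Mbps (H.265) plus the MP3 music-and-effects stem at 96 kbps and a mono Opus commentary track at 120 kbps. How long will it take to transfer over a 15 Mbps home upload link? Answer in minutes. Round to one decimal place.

15.9 minutes

11 min 54 s = 714 s
Audio total: 96 + 120 = 216 kbps = 0.216 Mbps.
Total bitrate: 20.006 Mbps.
File: 20.006 Mbps × 714 s = 14284.3 Mb.
At 15 Mbps: 14284.3 / 15 = 952.3 s ≈ 15.9 minutes.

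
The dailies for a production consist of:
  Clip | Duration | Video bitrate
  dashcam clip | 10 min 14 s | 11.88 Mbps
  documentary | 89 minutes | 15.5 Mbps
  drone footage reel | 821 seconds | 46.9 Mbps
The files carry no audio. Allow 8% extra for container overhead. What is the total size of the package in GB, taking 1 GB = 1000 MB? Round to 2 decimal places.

17.36 GB

dashcam clip: 11.880 Mbps × 614 s × 1.08 = 7877.9 Mb
documentary: 15.500 Mbps × 5340 s × 1.08 = 89391.6 Mb
drone footage reel: 46.900 Mbps × 821 s × 1.08 = 41585.3 Mb
Total: 138854.8 Mb = 17356.8 MB.
= 17.36 GB.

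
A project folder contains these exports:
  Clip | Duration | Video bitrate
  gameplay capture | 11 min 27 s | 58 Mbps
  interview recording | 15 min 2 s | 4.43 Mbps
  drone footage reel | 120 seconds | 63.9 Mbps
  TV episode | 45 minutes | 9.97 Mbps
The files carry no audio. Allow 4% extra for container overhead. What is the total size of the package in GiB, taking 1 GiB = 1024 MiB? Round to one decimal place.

9.5 GiB

gameplay capture: 58.000 Mbps × 687 s × 1.04 = 41439.8 Mb
interview recording: 4.430 Mbps × 902 s × 1.04 = 4155.7 Mb
drone footage reel: 63.900 Mbps × 120 s × 1.04 = 7974.7 Mb
TV episode: 9.970 Mbps × 2700 s × 1.04 = 27995.8 Mb
Total: 81566.0 Mb = 10195.8 MB.
= 9.496 GiB.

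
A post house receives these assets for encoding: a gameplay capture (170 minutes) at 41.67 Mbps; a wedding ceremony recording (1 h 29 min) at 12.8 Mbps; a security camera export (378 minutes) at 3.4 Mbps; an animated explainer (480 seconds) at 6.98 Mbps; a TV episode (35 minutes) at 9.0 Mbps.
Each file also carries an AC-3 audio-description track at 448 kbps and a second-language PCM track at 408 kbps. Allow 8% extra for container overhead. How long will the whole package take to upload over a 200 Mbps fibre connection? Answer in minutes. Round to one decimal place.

Audio total: 448 + 408 = 856 kbps = 0.856 Mbps.
gameplay capture: 42.526 Mbps × 10200 s × 1.08 = 468466.4 Mb
wedding ceremony recording: 13.656 Mbps × 5340 s × 1.08 = 78756.9 Mb
security camera export: 4.256 Mbps × 22680 s × 1.08 = 104248.2 Mb
animated explainer: 7.836 Mbps × 480 s × 1.08 = 4062.2 Mb
TV episode: 9.856 Mbps × 2100 s × 1.08 = 22353.4 Mb
Total: 677887.1 Mb = 84735.9 MB.
At 200 Mbps: 677887.1 / 200 = 3389 s ≈ 56.5 minutes.

56.5 minutes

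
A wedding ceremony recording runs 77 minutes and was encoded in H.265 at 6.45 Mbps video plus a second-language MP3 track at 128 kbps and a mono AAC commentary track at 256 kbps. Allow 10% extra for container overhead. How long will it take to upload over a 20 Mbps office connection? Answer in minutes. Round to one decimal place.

28.9 minutes

77 min = 4620 s
Audio total: 128 + 256 = 384 kbps = 0.384 Mbps.
Total bitrate: 6.834 Mbps.
File: 6.834 Mbps × 4620 s = 31573.1 Mb.
With 10% container overhead: ×1.10. → 34730.4 Mb.
At 20 Mbps: 34730.4 / 20 = 1736.5 s ≈ 28.9 minutes.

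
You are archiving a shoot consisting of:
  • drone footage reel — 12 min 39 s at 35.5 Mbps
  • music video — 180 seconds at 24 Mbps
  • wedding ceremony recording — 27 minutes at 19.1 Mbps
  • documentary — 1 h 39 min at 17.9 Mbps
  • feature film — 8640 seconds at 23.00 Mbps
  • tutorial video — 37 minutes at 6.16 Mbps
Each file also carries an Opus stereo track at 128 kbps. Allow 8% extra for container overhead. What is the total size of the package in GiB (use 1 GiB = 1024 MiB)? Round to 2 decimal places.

Audio: 128 kbps = 0.128 Mbps.
drone footage reel: 35.628 Mbps × 759 s × 1.08 = 29205.0 Mb
music video: 24.128 Mbps × 180 s × 1.08 = 4690.5 Mb
wedding ceremony recording: 19.228 Mbps × 1620 s × 1.08 = 33641.3 Mb
documentary: 18.028 Mbps × 5940 s × 1.08 = 115653.2 Mb
feature film: 23.128 Mbps × 8640 s × 1.08 = 215812.0 Mb
tutorial video: 6.288 Mbps × 2220 s × 1.08 = 15076.1 Mb
Total: 414078.1 Mb = 51759.8 MB.
= 48.21 GiB.

48.21 GiB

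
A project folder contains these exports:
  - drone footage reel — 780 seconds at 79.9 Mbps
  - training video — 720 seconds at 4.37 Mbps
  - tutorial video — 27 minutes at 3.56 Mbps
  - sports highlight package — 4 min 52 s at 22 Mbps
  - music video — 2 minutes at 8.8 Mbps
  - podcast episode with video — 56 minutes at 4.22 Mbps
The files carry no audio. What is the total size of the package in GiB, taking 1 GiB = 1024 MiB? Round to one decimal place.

drone footage reel: 79.900 Mbps × 780 s = 62322.0 Mb
training video: 4.370 Mbps × 720 s = 3146.4 Mb
tutorial video: 3.560 Mbps × 1620 s = 5767.2 Mb
sports highlight package: 22.000 Mbps × 292 s = 6424.0 Mb
music video: 8.800 Mbps × 120 s = 1056.0 Mb
podcast episode with video: 4.220 Mbps × 3360 s = 14179.2 Mb
Total: 92894.8 Mb = 11611.9 MB.
= 10.81 GiB.

10.8 GiB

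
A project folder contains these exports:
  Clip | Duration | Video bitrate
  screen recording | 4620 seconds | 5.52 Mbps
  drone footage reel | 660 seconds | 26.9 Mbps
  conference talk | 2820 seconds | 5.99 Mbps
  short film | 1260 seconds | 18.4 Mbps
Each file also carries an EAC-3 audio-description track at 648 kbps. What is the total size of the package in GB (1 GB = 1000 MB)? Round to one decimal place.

11.2 GB

Audio: 648 kbps = 0.648 Mbps.
screen recording: 6.168 Mbps × 4620 s = 28496.2 Mb
drone footage reel: 27.548 Mbps × 660 s = 18181.7 Mb
conference talk: 6.638 Mbps × 2820 s = 18719.2 Mb
short film: 19.048 Mbps × 1260 s = 24000.5 Mb
Total: 89397.5 Mb = 11174.7 MB.
= 11.17 GB.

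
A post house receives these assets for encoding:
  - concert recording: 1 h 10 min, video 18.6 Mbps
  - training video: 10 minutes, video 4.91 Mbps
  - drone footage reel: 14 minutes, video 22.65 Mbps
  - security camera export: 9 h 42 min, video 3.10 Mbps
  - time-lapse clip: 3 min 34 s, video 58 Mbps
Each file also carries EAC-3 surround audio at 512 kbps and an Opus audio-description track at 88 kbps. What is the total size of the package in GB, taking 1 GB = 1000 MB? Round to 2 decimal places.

Audio total: 512 + 88 = 600 kbps = 0.600 Mbps.
concert recording: 19.200 Mbps × 4200 s = 80640.0 Mb
training video: 5.510 Mbps × 600 s = 3306.0 Mb
drone footage reel: 23.250 Mbps × 840 s = 19530.0 Mb
security camera export: 3.700 Mbps × 34920 s = 129204.0 Mb
time-lapse clip: 58.600 Mbps × 214 s = 12540.4 Mb
Total: 245220.4 Mb = 30652.5 MB.
= 30.65 GB.

30.65 GB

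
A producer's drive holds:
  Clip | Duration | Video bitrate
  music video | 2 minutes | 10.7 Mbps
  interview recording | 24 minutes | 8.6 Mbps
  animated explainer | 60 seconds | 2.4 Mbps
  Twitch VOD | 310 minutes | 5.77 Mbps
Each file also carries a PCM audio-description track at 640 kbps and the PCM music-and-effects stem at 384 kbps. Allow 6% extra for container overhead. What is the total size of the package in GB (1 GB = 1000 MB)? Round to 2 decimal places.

Audio total: 640 + 384 = 1024 kbps = 1.024 Mbps.
music video: 11.724 Mbps × 120 s × 1.06 = 1491.3 Mb
interview recording: 9.624 Mbps × 1440 s × 1.06 = 14690.1 Mb
animated explainer: 3.424 Mbps × 60 s × 1.06 = 217.8 Mb
Twitch VOD: 6.794 Mbps × 18600 s × 1.06 = 133950.5 Mb
Total: 150349.6 Mb = 18793.7 MB.
= 18.79 GB.

18.79 GB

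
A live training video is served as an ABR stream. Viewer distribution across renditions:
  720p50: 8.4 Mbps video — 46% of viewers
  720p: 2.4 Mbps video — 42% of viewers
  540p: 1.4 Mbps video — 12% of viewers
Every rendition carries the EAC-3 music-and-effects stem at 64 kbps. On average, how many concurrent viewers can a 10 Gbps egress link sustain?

1959

Audio: 64 kbps = 0.064 Mbps.
Average per-viewer bitrate: 0.46×8.464 + 0.42×2.464 + 0.12×1.464 = 5.104 Mbps.
10 Gbps = 10,000 Mbps; 10,000 / 5.104 = 1959.25 → 1959.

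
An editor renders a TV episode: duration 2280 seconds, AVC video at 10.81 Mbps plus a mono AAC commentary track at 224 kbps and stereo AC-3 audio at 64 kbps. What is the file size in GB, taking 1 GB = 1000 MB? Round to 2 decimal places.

Audio total: 224 + 64 = 288 kbps = 0.288 Mbps.
Total bitrate: 10.81 + 0.288 = 11.098 Mbps.
Stream data: 11.098 Mbps × 2280 s = 25303.4 Mb.
25,303 Mb ÷ 8 = 3,163 MB → 3.163 GB.

3.16 GB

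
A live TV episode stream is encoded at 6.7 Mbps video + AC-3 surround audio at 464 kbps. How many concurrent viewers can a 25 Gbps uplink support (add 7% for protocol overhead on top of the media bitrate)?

Audio: 464 kbps = 0.464 Mbps.
Per-viewer media rate: 7.164 Mbps.
On the wire with 7% overhead: 7.665 Mbps.
25 Gbps = 25,000 Mbps; 25,000 / 7.665 = 3261.37 → 3261 viewers.

3261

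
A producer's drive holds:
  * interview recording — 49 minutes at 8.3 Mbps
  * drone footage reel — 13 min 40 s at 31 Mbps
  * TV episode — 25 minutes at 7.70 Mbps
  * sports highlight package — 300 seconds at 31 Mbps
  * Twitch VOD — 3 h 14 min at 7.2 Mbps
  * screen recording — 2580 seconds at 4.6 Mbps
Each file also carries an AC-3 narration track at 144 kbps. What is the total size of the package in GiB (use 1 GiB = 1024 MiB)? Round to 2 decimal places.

Audio: 144 kbps = 0.144 Mbps.
interview recording: 8.444 Mbps × 2940 s = 24825.4 Mb
drone footage reel: 31.144 Mbps × 820 s = 25538.1 Mb
TV episode: 7.844 Mbps × 1500 s = 11766.0 Mb
sports highlight package: 31.144 Mbps × 300 s = 9343.2 Mb
Twitch VOD: 7.344 Mbps × 11640 s = 85484.2 Mb
screen recording: 4.744 Mbps × 2580 s = 12239.5 Mb
Total: 169196.3 Mb = 21149.5 MB.
= 19.70 GiB.

19.70 GiB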